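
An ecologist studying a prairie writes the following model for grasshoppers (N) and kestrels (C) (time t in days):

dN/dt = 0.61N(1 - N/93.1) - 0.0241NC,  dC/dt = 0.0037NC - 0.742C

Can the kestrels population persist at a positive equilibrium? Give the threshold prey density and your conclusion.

The predator equation gives dC/dt > 0 only when N > 0.742/0.0037 = 201.
Without the predator, N → K = 93.1. Since 93.1 < 201, the predator cannot invade.

Threshold N = 201; K < 201, so no, the predator goes extinct.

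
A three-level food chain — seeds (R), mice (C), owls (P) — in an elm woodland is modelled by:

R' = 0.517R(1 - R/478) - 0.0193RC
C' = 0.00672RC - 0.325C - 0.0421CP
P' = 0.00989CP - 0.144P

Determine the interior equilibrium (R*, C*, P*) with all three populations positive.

From dP/dt = 0: 0.00989C* = 0.144, so C* = 14.6.
From dR/dt = 0: 0.517(1 - R*/478) = 0.0193·14.6, giving R* = 478·(1 - 0.544) = 218.
From dC/dt = 0: 0.00672·218 - 0.325 = 0.0421P*, so P* = 1.14/0.0421 = 27.1.

R* ≈ 218, C* ≈ 14.6, P* ≈ 27.1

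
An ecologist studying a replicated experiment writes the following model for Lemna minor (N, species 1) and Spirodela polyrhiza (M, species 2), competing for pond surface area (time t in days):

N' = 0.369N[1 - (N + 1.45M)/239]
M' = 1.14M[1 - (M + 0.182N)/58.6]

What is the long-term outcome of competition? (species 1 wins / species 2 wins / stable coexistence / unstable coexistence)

stable coexistence

Compare the nullcline intercepts: K1/α12 = 239/1.45 = 165 > K2 = 58.6; K2/α21 = 58.6/0.182 = 322 > K1 = 239.
Since both inequalities hold, each species can invade when rare, so the interior equilibrium is stable.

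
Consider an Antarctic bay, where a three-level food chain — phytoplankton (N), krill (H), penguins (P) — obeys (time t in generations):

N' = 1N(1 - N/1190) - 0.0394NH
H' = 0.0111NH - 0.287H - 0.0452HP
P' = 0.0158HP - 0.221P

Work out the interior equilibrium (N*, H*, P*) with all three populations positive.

From dP/dt = 0: 0.0158H* = 0.221, so H* = 14.
From dN/dt = 0: 1(1 - N*/1190) = 0.0394·14, giving N* = 1190·(1 - 0.551) = 534.
From dH/dt = 0: 0.0111·534 - 0.287 = 0.0452P*, so P* = 5.64/0.0452 = 125.

N* ≈ 534, H* ≈ 14, P* ≈ 125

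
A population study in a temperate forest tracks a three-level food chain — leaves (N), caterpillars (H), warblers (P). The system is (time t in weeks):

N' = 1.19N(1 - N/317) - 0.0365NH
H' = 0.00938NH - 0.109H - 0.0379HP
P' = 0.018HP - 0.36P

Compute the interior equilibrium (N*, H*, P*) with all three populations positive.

N* ≈ 123, H* ≈ 20, P* ≈ 27.5

From dP/dt = 0: 0.018H* = 0.36, so H* = 20.
From dN/dt = 0: 1.19(1 - N*/317) = 0.0365·20, giving N* = 317·(1 - 0.613) = 123.
From dH/dt = 0: 0.00938·123 - 0.109 = 0.0379P*, so P* = 1.04/0.0379 = 27.5.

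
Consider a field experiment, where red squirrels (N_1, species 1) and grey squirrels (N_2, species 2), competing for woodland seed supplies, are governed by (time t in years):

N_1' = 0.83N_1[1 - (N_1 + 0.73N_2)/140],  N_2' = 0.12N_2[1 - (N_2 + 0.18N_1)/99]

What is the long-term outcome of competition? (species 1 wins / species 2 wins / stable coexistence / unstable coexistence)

Compare the nullcline intercepts: K1/α12 = 140/0.73 = 192 > K2 = 99; K2/α21 = 99/0.18 = 550 > K1 = 140.
Since both inequalities hold, each species can invade when rare, so the interior equilibrium is stable.

stable coexistence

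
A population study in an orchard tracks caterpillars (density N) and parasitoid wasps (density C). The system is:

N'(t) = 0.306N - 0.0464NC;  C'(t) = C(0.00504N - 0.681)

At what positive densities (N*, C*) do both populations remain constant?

N* ≈ 135, C* ≈ 6.59

Set dC/dt = 0 with C > 0: 0.00504N - 0.681 = 0, so N* = 0.681/0.00504 = 135.
Set dN/dt = 0 with N > 0: 0.306 - 0.0464C = 0, so C* = 0.306/0.0464 = 6.59.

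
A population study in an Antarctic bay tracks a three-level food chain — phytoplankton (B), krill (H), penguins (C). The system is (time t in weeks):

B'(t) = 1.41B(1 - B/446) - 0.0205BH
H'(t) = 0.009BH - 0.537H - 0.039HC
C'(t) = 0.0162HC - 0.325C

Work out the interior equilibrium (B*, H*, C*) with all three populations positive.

B* ≈ 316, H* ≈ 20.1, C* ≈ 59.1

From dC/dt = 0: 0.0162H* = 0.325, so H* = 20.1.
From dB/dt = 0: 1.41(1 - B*/446) = 0.0205·20.1, giving B* = 446·(1 - 0.292) = 316.
From dH/dt = 0: 0.009·316 - 0.537 = 0.039C*, so C* = 2.31/0.039 = 59.1.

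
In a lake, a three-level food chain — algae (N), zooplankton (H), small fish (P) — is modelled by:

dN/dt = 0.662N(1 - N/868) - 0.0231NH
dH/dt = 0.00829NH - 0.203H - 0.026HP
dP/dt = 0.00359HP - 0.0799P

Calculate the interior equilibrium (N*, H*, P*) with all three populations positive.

From dP/dt = 0: 0.00359H* = 0.0799, so H* = 22.3.
From dN/dt = 0: 0.662(1 - N*/868) = 0.0231·22.3, giving N* = 868·(1 - 0.777) = 194.
From dH/dt = 0: 0.00829·194 - 0.203 = 0.026P*, so P* = 1.4/0.026 = 54.

N* ≈ 194, H* ≈ 22.3, P* ≈ 54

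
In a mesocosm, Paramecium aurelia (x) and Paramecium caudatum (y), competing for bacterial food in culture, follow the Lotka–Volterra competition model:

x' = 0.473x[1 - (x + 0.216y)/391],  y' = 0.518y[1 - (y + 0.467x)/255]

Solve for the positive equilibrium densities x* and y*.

x* ≈ 374, y* ≈ 80.5

Setting both brackets to zero gives the nullclines x + 0.216y = 391 and 0.467x + y = 255.
Substituting y = 255 - 0.467x into the first: x(1 - 0.216·0.467) = 391 - 0.216·255.
So x* = 336/0.899 = 374, and then y* = 255 - 0.467·374 = 80.5.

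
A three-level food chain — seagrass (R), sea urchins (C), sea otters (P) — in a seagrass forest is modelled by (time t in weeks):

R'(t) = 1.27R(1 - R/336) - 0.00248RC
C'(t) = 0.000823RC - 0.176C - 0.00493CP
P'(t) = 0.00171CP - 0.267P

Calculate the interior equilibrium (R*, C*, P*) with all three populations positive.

R* ≈ 234, C* ≈ 156, P* ≈ 3.29

From dP/dt = 0: 0.00171C* = 0.267, so C* = 156.
From dR/dt = 0: 1.27(1 - R*/336) = 0.00248·156, giving R* = 336·(1 - 0.305) = 234.
From dC/dt = 0: 0.000823·234 - 0.176 = 0.00493P*, so P* = 0.0162/0.00493 = 3.29.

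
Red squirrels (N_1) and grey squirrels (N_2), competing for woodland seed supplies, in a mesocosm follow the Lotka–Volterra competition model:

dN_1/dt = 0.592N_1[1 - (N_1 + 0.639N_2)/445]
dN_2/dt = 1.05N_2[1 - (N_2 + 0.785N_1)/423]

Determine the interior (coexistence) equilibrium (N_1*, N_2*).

N_1* ≈ 351, N_2* ≈ 148

Setting both brackets to zero gives the nullclines N_1 + 0.639N_2 = 445 and 0.785N_1 + N_2 = 423.
Substituting N_2 = 423 - 0.785N_1 into the first: N_1(1 - 0.639·0.785) = 445 - 0.639·423.
So N_1* = 175/0.498 = 351, and then N_2* = 423 - 0.785·351 = 148.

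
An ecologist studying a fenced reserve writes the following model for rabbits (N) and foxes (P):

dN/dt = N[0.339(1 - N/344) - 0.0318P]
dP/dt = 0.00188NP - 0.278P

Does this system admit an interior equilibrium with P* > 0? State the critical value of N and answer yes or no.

Threshold N = 148; K > 148, so yes, the predator persists.

The predator equation gives dP/dt > 0 only when N > 0.278/0.00188 = 148.
Without the predator, N → K = 344. Since 344 > 148, the predator can invade and persist.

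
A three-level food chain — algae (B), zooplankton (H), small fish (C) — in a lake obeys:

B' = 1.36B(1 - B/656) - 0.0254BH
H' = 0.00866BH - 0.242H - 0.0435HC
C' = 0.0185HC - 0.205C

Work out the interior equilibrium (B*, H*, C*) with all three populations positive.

B* ≈ 520, H* ≈ 11.1, C* ≈ 98

From dC/dt = 0: 0.0185H* = 0.205, so H* = 11.1.
From dB/dt = 0: 1.36(1 - B*/656) = 0.0254·11.1, giving B* = 656·(1 - 0.207) = 520.
From dH/dt = 0: 0.00866·520 - 0.242 = 0.0435C*, so C* = 4.26/0.0435 = 98.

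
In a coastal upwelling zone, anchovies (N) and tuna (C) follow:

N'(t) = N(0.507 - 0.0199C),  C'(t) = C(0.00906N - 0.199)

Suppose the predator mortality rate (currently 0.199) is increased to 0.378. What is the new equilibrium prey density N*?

N* ≈ 41.7

At the interior fixed point, setting dC/dt = 0 with C > 0 fixes N* = (predator death rate)/(NC coefficient) — independent of the other coefficients.
With the change, N* = 0.378/0.00906 = 41.7; it rises from 22.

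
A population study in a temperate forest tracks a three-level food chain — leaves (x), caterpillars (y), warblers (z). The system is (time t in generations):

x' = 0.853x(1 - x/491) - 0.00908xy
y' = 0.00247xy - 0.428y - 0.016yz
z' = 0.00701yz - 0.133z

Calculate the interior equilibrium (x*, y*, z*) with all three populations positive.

From dz/dt = 0: 0.00701y* = 0.133, so y* = 19.
From dx/dt = 0: 0.853(1 - x*/491) = 0.00908·19, giving x* = 491·(1 - 0.202) = 392.
From dy/dt = 0: 0.00247·392 - 0.428 = 0.016z*, so z* = 0.54/0.016 = 33.7.

x* ≈ 392, y* ≈ 19, z* ≈ 33.7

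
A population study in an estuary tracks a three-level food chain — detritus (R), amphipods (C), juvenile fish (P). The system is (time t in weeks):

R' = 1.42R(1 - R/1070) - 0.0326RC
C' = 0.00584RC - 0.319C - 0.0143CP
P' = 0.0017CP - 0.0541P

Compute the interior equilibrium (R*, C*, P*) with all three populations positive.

R* ≈ 288, C* ≈ 31.8, P* ≈ 95.4

From dP/dt = 0: 0.0017C* = 0.0541, so C* = 31.8.
From dR/dt = 0: 1.42(1 - R*/1070) = 0.0326·31.8, giving R* = 1070·(1 - 0.731) = 288.
From dC/dt = 0: 0.00584·288 - 0.319 = 0.0143P*, so P* = 1.36/0.0143 = 95.4.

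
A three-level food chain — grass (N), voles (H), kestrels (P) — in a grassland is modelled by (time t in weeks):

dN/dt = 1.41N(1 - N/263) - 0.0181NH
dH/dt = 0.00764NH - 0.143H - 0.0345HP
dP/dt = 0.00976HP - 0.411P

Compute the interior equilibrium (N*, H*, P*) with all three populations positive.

N* ≈ 121, H* ≈ 42.1, P* ≈ 22.6

From dP/dt = 0: 0.00976H* = 0.411, so H* = 42.1.
From dN/dt = 0: 1.41(1 - N*/263) = 0.0181·42.1, giving N* = 263·(1 - 0.541) = 121.
From dH/dt = 0: 0.00764·121 - 0.143 = 0.0345P*, so P* = 0.78/0.0345 = 22.6.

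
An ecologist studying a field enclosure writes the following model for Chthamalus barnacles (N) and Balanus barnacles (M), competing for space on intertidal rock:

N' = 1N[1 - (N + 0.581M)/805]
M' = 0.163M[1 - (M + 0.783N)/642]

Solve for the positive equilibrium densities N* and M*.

Setting both brackets to zero gives the nullclines N + 0.581M = 805 and 0.783N + M = 642.
Substituting M = 642 - 0.783N into the first: N(1 - 0.581·0.783) = 805 - 0.581·642.
So N* = 432/0.545 = 793, and then M* = 642 - 0.783·793 = 21.4.

N* ≈ 793, M* ≈ 21.4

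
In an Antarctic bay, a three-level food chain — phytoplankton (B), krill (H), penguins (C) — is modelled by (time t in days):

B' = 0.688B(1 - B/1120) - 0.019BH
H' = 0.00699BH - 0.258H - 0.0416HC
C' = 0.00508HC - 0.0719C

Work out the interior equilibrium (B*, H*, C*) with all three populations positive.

B* ≈ 682, H* ≈ 14.2, C* ≈ 108

From dC/dt = 0: 0.00508H* = 0.0719, so H* = 14.2.
From dB/dt = 0: 0.688(1 - B*/1120) = 0.019·14.2, giving B* = 1120·(1 - 0.391) = 682.
From dH/dt = 0: 0.00699·682 - 0.258 = 0.0416C*, so C* = 4.51/0.0416 = 108.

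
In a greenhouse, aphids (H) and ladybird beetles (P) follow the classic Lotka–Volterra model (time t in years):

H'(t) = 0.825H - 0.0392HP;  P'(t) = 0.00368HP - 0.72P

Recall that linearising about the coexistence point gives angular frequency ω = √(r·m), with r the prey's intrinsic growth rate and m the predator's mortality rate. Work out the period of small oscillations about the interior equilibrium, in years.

Here r = 0.825 and m = 0.72, so r·m = 0.594.
ω = √0.594 = 0.771 per year, hence T = 2π/ω ≈ 8.15 years.

T ≈ 8.15 years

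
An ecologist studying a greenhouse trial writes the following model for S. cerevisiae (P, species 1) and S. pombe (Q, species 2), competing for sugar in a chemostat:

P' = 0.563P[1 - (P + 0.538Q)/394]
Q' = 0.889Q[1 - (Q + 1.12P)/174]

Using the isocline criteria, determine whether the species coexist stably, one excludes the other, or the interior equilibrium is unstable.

species 1 excludes species 2

Compare the nullcline intercepts: K1/α12 = 394/0.538 = 732 > K2 = 174; K2/α21 = 174/1.12 = 155 < K1 = 394.
Since the inequalities point opposite ways, species 1 can invade but species 2 cannot.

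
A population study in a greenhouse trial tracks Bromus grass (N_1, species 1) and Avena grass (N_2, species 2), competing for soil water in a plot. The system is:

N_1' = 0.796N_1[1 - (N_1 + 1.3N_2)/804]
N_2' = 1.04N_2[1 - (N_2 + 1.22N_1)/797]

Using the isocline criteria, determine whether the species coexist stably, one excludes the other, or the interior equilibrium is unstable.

unstable coexistence (outcome depends on initial conditions)

Compare the nullcline intercepts: K1/α12 = 804/1.3 = 618 < K2 = 797; K2/α21 = 797/1.22 = 653 < K1 = 804.
Since both are reversed, neither can invade when rare; the interior point is a saddle.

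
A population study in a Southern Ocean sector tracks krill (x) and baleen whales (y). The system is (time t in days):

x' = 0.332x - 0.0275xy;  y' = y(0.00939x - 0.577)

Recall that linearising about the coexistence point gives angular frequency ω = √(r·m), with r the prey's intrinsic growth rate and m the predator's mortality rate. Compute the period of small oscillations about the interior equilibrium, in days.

T ≈ 14.4 days

Here r = 0.332 and m = 0.577, so r·m = 0.192.
ω = √0.192 = 0.438 per day, hence T = 2π/ω ≈ 14.4 days.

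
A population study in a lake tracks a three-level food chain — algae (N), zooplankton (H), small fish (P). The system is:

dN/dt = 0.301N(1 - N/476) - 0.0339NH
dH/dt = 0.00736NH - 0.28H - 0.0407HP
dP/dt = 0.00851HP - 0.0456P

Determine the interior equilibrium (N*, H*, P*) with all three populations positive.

From dP/dt = 0: 0.00851H* = 0.0456, so H* = 5.36.
From dN/dt = 0: 0.301(1 - N*/476) = 0.0339·5.36, giving N* = 476·(1 - 0.603) = 189.
From dH/dt = 0: 0.00736·189 - 0.28 = 0.0407P*, so P* = 1.11/0.0407 = 27.3.

N* ≈ 189, H* ≈ 5.36, P* ≈ 27.3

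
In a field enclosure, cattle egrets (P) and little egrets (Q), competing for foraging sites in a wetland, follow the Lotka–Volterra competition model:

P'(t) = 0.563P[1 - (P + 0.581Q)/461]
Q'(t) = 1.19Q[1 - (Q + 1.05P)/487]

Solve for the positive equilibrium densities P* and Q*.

P* ≈ 457, Q* ≈ 7.57

Setting both brackets to zero gives the nullclines P + 0.581Q = 461 and 1.05P + Q = 487.
Substituting Q = 487 - 1.05P into the first: P(1 - 0.581·1.05) = 461 - 0.581·487.
So P* = 178/0.39 = 457, and then Q* = 487 - 1.05·457 = 7.57.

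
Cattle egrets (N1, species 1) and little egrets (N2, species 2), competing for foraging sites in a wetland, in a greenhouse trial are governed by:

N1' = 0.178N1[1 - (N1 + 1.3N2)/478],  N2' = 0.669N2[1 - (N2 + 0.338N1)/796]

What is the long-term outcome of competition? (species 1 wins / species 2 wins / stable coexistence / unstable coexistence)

species 2 excludes species 1

Compare the nullcline intercepts: K1/α12 = 478/1.3 = 368 < K2 = 796; K2/α21 = 796/0.338 = 2360 > K1 = 478.
Since the inequalities point opposite ways, species 2 can invade but species 1 cannot.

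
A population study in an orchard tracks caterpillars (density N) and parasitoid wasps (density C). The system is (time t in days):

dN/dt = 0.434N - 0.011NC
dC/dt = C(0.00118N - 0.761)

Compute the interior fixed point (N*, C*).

N* ≈ 645, C* ≈ 39.5

Set dC/dt = 0 with C > 0: 0.00118N - 0.761 = 0, so N* = 0.761/0.00118 = 645.
Set dN/dt = 0 with N > 0: 0.434 - 0.011C = 0, so C* = 0.434/0.011 = 39.5.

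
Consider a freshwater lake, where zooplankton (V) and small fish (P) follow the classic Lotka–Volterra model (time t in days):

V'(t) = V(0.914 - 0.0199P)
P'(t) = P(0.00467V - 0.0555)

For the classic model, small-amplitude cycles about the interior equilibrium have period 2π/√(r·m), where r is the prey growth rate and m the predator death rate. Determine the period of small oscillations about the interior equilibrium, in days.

T ≈ 27.9 days

Here r = 0.914 and m = 0.0555, so r·m = 0.0507.
ω = √0.0507 = 0.225 per day, hence T = 2π/ω ≈ 27.9 days.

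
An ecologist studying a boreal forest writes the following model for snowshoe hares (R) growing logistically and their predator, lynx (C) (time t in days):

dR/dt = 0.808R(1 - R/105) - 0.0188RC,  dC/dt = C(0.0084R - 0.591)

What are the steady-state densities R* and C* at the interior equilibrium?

R* ≈ 70.4, C* ≈ 14.2

From dC/dt = 0 with C > 0: 0.0084R* = 0.591, so R* = 70.4.
Substitute into dR/dt = 0: 0.808(1 - 70.4/105) = 0.0188C*.
The bracket is 0.33, giving C* = 0.267/0.0188 = 14.2.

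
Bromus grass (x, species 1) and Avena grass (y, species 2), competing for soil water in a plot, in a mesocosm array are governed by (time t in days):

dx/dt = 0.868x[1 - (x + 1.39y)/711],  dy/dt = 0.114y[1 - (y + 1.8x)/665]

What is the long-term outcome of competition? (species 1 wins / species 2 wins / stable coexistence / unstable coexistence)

Compare the nullcline intercepts: K1/α12 = 711/1.39 = 512 < K2 = 665; K2/α21 = 665/1.8 = 369 < K1 = 711.
Since both are reversed, neither can invade when rare; the interior point is a saddle.

unstable coexistence (outcome depends on initial conditions)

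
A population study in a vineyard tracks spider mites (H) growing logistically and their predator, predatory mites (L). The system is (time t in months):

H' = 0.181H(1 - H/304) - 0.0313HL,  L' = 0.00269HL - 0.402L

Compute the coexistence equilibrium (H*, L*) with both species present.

H* ≈ 149, L* ≈ 2.94

From dL/dt = 0 with L > 0: 0.00269H* = 0.402, so H* = 149.
Substitute into dH/dt = 0: 0.181(1 - 149/304) = 0.0313L*.
The bracket is 0.508, giving L* = 0.092/0.0313 = 2.94.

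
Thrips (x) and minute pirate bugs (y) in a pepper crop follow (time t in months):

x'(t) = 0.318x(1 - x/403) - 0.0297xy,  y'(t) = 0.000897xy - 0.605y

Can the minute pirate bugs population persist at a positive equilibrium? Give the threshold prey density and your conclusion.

The predator equation gives dy/dt > 0 only when x > 0.605/0.000897 = 674.
Without the predator, x → K = 403. Since 403 < 674, the predator cannot invade.

Threshold x = 674; K < 674, so no, the predator goes extinct.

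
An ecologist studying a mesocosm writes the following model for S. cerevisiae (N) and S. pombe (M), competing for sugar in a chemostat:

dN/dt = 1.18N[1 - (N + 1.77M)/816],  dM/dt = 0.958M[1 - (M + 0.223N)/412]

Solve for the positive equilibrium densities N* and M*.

N* ≈ 143, M* ≈ 380

Setting both brackets to zero gives the nullclines N + 1.77M = 816 and 0.223N + M = 412.
Substituting M = 412 - 0.223N into the first: N(1 - 1.77·0.223) = 816 - 1.77·412.
So N* = 86.8/0.605 = 143, and then M* = 412 - 0.223·143 = 380.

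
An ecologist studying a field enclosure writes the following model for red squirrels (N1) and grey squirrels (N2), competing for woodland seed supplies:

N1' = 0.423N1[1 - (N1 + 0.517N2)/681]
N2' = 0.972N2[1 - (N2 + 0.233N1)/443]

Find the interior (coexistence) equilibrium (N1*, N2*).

N1* ≈ 514, N2* ≈ 323

Setting both brackets to zero gives the nullclines N1 + 0.517N2 = 681 and 0.233N1 + N2 = 443.
Substituting N2 = 443 - 0.233N1 into the first: N1(1 - 0.517·0.233) = 681 - 0.517·443.
So N1* = 452/0.88 = 514, and then N2* = 443 - 0.233·514 = 323.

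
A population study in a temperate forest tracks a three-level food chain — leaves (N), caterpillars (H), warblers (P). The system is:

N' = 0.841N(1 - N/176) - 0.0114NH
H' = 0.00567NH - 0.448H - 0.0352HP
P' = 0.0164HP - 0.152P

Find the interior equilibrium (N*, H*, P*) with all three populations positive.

From dP/dt = 0: 0.0164H* = 0.152, so H* = 9.27.
From dN/dt = 0: 0.841(1 - N*/176) = 0.0114·9.27, giving N* = 176·(1 - 0.126) = 154.
From dH/dt = 0: 0.00567·154 - 0.448 = 0.0352P*, so P* = 0.425/0.0352 = 12.1.

N* ≈ 154, H* ≈ 9.27, P* ≈ 12.1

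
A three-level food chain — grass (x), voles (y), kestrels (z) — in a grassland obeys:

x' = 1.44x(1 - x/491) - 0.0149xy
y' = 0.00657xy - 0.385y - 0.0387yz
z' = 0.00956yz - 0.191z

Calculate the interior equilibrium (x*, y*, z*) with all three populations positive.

From dz/dt = 0: 0.00956y* = 0.191, so y* = 20.
From dx/dt = 0: 1.44(1 - x*/491) = 0.0149·20, giving x* = 491·(1 - 0.207) = 389.
From dy/dt = 0: 0.00657·389 - 0.385 = 0.0387z*, so z* = 2.17/0.0387 = 56.2.

x* ≈ 389, y* ≈ 20, z* ≈ 56.2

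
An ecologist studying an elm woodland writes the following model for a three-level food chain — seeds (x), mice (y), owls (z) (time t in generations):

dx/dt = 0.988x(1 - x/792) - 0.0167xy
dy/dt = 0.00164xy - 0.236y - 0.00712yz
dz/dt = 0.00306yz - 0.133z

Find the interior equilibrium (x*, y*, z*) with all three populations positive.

x* ≈ 210, y* ≈ 43.5, z* ≈ 15.3

From dz/dt = 0: 0.00306y* = 0.133, so y* = 43.5.
From dx/dt = 0: 0.988(1 - x*/792) = 0.0167·43.5, giving x* = 792·(1 - 0.735) = 210.
From dy/dt = 0: 0.00164·210 - 0.236 = 0.00712z*, so z* = 0.109/0.00712 = 15.3.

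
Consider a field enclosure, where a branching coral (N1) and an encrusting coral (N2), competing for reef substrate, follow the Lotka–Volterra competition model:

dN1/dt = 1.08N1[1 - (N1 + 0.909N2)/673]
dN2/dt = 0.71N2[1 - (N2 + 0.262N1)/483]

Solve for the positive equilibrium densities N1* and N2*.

N1* ≈ 307, N2* ≈ 403

Setting both brackets to zero gives the nullclines N1 + 0.909N2 = 673 and 0.262N1 + N2 = 483.
Substituting N2 = 483 - 0.262N1 into the first: N1(1 - 0.909·0.262) = 673 - 0.909·483.
So N1* = 234/0.762 = 307, and then N2* = 483 - 0.262·307 = 403.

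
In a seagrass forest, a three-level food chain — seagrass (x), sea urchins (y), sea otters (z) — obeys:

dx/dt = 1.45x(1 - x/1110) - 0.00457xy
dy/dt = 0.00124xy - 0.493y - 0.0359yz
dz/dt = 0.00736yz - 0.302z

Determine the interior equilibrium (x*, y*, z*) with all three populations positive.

x* ≈ 966, y* ≈ 41, z* ≈ 19.6

From dz/dt = 0: 0.00736y* = 0.302, so y* = 41.
From dx/dt = 0: 1.45(1 - x*/1110) = 0.00457·41, giving x* = 1110·(1 - 0.129) = 966.
From dy/dt = 0: 0.00124·966 - 0.493 = 0.0359z*, so z* = 0.705/0.0359 = 19.6.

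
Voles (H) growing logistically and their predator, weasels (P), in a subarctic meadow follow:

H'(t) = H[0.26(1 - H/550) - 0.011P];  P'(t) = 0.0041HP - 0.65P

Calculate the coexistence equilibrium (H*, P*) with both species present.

From dP/dt = 0 with P > 0: 0.0041H* = 0.65, so H* = 159.
Substitute into dH/dt = 0: 0.26(1 - 159/550) = 0.011P*.
The bracket is 0.712, giving P* = 0.185/0.011 = 16.8.

H* ≈ 159, P* ≈ 16.8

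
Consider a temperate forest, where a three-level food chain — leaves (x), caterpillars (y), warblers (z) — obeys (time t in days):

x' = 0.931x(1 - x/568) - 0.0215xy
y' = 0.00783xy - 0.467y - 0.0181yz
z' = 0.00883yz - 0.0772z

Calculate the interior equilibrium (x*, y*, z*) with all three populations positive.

From dz/dt = 0: 0.00883y* = 0.0772, so y* = 8.74.
From dx/dt = 0: 0.931(1 - x*/568) = 0.0215·8.74, giving x* = 568·(1 - 0.202) = 453.
From dy/dt = 0: 0.00783·453 - 0.467 = 0.0181z*, so z* = 3.08/0.0181 = 170.

x* ≈ 453, y* ≈ 8.74, z* ≈ 170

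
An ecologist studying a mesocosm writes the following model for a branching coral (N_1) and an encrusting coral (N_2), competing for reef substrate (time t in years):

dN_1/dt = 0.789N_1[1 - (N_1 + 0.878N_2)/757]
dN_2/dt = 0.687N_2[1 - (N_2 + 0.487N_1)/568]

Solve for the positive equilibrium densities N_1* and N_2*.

N_1* ≈ 451, N_2* ≈ 348

Setting both brackets to zero gives the nullclines N_1 + 0.878N_2 = 757 and 0.487N_1 + N_2 = 568.
Substituting N_2 = 568 - 0.487N_1 into the first: N_1(1 - 0.878·0.487) = 757 - 0.878·568.
So N_1* = 258/0.572 = 451, and then N_2* = 568 - 0.487·451 = 348.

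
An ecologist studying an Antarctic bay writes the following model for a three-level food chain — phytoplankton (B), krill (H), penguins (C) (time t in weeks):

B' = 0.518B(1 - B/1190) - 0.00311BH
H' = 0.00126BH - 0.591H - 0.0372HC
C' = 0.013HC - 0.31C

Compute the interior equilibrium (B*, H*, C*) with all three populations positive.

B* ≈ 1020, H* ≈ 23.8, C* ≈ 18.6

From dC/dt = 0: 0.013H* = 0.31, so H* = 23.8.
From dB/dt = 0: 0.518(1 - B*/1190) = 0.00311·23.8, giving B* = 1190·(1 - 0.143) = 1020.
From dH/dt = 0: 0.00126·1020 - 0.591 = 0.0372C*, so C* = 0.694/0.0372 = 18.6.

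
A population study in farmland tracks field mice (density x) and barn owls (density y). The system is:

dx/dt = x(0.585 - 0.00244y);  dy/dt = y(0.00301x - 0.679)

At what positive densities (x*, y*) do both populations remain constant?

Set dy/dt = 0 with y > 0: 0.00301x - 0.679 = 0, so x* = 0.679/0.00301 = 226.
Set dx/dt = 0 with x > 0: 0.585 - 0.00244y = 0, so y* = 0.585/0.00244 = 240.

x* ≈ 226, y* ≈ 240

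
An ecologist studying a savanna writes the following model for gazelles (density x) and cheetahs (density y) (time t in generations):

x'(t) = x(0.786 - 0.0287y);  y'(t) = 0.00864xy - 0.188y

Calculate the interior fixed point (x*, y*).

Set dy/dt = 0 with y > 0: 0.00864x - 0.188 = 0, so x* = 0.188/0.00864 = 21.8.
Set dx/dt = 0 with x > 0: 0.786 - 0.0287y = 0, so y* = 0.786/0.0287 = 27.4.

x* ≈ 21.8, y* ≈ 27.4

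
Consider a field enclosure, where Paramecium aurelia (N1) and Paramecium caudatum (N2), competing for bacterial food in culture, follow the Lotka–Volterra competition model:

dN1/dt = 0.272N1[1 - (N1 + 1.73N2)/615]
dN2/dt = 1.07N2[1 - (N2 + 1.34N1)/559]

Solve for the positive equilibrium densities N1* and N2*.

Setting both brackets to zero gives the nullclines N1 + 1.73N2 = 615 and 1.34N1 + N2 = 559.
Substituting N2 = 559 - 1.34N1 into the first: N1(1 - 1.73·1.34) = 615 - 1.73·559.
So N1* = -352/-1.32 = 267, and then N2* = 559 - 1.34·267 = 201.

N1* ≈ 267, N2* ≈ 201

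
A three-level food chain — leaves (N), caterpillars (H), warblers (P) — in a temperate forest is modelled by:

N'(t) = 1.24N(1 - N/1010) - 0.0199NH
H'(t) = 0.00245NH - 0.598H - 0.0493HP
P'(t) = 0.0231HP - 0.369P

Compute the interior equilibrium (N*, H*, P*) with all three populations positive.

From dP/dt = 0: 0.0231H* = 0.369, so H* = 16.
From dN/dt = 0: 1.24(1 - N*/1010) = 0.0199·16, giving N* = 1010·(1 - 0.256) = 751.
From dH/dt = 0: 0.00245·751 - 0.598 = 0.0493P*, so P* = 1.24/0.0493 = 25.2.

N* ≈ 751, H* ≈ 16, P* ≈ 25.2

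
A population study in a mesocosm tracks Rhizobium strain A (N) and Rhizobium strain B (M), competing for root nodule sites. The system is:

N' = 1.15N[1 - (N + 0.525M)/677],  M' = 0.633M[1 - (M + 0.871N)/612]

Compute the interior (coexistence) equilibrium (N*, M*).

Setting both brackets to zero gives the nullclines N + 0.525M = 677 and 0.871N + M = 612.
Substituting M = 612 - 0.871N into the first: N(1 - 0.525·0.871) = 677 - 0.525·612.
So N* = 356/0.543 = 655, and then M* = 612 - 0.871·655 = 41.1.

N* ≈ 655, M* ≈ 41.1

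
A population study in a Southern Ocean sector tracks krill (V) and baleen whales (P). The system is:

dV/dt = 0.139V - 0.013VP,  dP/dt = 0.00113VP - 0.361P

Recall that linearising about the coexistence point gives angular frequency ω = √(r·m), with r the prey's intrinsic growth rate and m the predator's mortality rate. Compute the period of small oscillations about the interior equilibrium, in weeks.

Here r = 0.139 and m = 0.361, so r·m = 0.0502.
ω = √0.0502 = 0.224 per week, hence T = 2π/ω ≈ 28 weeks.

T ≈ 28 weeks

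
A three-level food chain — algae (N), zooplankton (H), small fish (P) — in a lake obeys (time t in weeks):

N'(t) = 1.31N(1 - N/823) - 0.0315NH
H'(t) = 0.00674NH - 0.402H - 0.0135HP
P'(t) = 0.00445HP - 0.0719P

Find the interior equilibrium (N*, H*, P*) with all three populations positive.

N* ≈ 503, H* ≈ 16.2, P* ≈ 221

From dP/dt = 0: 0.00445H* = 0.0719, so H* = 16.2.
From dN/dt = 0: 1.31(1 - N*/823) = 0.0315·16.2, giving N* = 823·(1 - 0.389) = 503.
From dH/dt = 0: 0.00674·503 - 0.402 = 0.0135P*, so P* = 2.99/0.0135 = 221.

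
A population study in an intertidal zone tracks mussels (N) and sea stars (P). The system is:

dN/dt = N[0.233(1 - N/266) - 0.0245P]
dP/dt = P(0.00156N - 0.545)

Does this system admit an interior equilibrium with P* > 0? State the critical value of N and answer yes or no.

The predator equation gives dP/dt > 0 only when N > 0.545/0.00156 = 349.
Without the predator, N → K = 266. Since 266 < 349, the predator cannot invade.

Threshold N = 349; K < 349, so no, the predator goes extinct.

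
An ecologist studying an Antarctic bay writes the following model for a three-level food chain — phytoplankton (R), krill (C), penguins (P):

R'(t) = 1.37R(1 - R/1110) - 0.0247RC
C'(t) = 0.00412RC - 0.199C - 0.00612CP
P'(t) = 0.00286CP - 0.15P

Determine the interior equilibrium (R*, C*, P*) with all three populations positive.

From dP/dt = 0: 0.00286C* = 0.15, so C* = 52.4.
From dR/dt = 0: 1.37(1 - R*/1110) = 0.0247·52.4, giving R* = 1110·(1 - 0.946) = 60.4.
From dC/dt = 0: 0.00412·60.4 - 0.199 = 0.00612P*, so P* = 0.0498/0.00612 = 8.14.

R* ≈ 60.4, C* ≈ 52.4, P* ≈ 8.14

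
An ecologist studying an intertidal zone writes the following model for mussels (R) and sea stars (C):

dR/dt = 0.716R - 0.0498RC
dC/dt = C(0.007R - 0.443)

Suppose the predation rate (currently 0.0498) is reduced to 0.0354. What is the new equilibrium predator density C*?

C* ≈ 20.2

At the interior fixed point, setting dR/dt = 0 with R > 0 fixes C* = (prey growth rate)/(RC coefficient) — independent of the other coefficients.
With the change, C* = 0.716/0.0354 = 20.2; it rises from 14.4.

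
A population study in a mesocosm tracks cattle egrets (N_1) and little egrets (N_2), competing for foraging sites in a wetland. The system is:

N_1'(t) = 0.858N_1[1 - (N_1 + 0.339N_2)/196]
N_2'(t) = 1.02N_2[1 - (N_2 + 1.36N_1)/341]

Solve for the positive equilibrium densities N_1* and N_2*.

Setting both brackets to zero gives the nullclines N_1 + 0.339N_2 = 196 and 1.36N_1 + N_2 = 341.
Substituting N_2 = 341 - 1.36N_1 into the first: N_1(1 - 0.339·1.36) = 196 - 0.339·341.
So N_1* = 80.4/0.539 = 149, and then N_2* = 341 - 1.36·149 = 138.

N_1* ≈ 149, N_2* ≈ 138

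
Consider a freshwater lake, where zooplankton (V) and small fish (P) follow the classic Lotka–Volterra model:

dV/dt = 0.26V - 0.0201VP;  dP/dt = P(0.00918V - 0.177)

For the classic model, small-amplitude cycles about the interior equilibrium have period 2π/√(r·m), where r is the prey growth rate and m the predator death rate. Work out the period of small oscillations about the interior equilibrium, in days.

T ≈ 29.3 days

Here r = 0.26 and m = 0.177, so r·m = 0.046.
ω = √0.046 = 0.215 per day, hence T = 2π/ω ≈ 29.3 days.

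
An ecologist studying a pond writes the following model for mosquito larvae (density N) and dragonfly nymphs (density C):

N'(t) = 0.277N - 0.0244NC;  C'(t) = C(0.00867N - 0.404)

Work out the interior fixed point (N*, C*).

N* ≈ 46.6, C* ≈ 11.4

Set dC/dt = 0 with C > 0: 0.00867N - 0.404 = 0, so N* = 0.404/0.00867 = 46.6.
Set dN/dt = 0 with N > 0: 0.277 - 0.0244C = 0, so C* = 0.277/0.0244 = 11.4.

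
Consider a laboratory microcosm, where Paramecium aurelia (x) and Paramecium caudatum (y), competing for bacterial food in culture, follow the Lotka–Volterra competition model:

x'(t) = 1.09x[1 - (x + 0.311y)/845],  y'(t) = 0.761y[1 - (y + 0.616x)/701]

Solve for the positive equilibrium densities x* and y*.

x* ≈ 776, y* ≈ 223

Setting both brackets to zero gives the nullclines x + 0.311y = 845 and 0.616x + y = 701.
Substituting y = 701 - 0.616x into the first: x(1 - 0.311·0.616) = 845 - 0.311·701.
So x* = 627/0.808 = 776, and then y* = 701 - 0.616·776 = 223.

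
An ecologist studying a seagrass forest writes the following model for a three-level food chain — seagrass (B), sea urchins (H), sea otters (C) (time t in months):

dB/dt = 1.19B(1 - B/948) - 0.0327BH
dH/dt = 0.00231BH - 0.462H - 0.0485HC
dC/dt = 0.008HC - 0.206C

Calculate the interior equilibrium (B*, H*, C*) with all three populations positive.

From dC/dt = 0: 0.008H* = 0.206, so H* = 25.7.
From dB/dt = 0: 1.19(1 - B*/948) = 0.0327·25.7, giving B* = 948·(1 - 0.708) = 277.
From dH/dt = 0: 0.00231·277 - 0.462 = 0.0485C*, so C* = 0.178/0.0485 = 3.68.

B* ≈ 277, H* ≈ 25.7, C* ≈ 3.68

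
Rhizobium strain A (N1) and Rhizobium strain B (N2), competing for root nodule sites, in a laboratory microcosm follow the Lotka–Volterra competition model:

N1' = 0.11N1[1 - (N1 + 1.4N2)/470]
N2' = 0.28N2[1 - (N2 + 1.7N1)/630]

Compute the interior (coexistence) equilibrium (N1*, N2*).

N1* ≈ 299, N2* ≈ 122

Setting both brackets to zero gives the nullclines N1 + 1.4N2 = 470 and 1.7N1 + N2 = 630.
Substituting N2 = 630 - 1.7N1 into the first: N1(1 - 1.4·1.7) = 470 - 1.4·630.
So N1* = -412/-1.38 = 299, and then N2* = 630 - 1.7·299 = 122.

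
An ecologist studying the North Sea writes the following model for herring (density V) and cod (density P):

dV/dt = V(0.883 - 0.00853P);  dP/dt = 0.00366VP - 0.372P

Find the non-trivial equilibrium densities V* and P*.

Set dP/dt = 0 with P > 0: 0.00366V - 0.372 = 0, so V* = 0.372/0.00366 = 102.
Set dV/dt = 0 with V > 0: 0.883 - 0.00853P = 0, so P* = 0.883/0.00853 = 104.

V* ≈ 102, P* ≈ 104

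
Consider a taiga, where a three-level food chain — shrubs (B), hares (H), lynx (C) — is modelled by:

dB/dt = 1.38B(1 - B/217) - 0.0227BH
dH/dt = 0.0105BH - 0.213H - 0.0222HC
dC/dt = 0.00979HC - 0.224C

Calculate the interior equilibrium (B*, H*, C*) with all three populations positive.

B* ≈ 135, H* ≈ 22.9, C* ≈ 54.4

From dC/dt = 0: 0.00979H* = 0.224, so H* = 22.9.
From dB/dt = 0: 1.38(1 - B*/217) = 0.0227·22.9, giving B* = 217·(1 - 0.376) = 135.
From dH/dt = 0: 0.0105·135 - 0.213 = 0.0222C*, so C* = 1.21/0.0222 = 54.4.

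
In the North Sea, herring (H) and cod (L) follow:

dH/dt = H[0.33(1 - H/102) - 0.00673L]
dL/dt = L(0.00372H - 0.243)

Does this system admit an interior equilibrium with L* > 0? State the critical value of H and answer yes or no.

The predator equation gives dL/dt > 0 only when H > 0.243/0.00372 = 65.3.
Without the predator, H → K = 102. Since 102 > 65.3, the predator can invade and persist.

Threshold H = 65.3; K > 65.3, so yes, the predator persists.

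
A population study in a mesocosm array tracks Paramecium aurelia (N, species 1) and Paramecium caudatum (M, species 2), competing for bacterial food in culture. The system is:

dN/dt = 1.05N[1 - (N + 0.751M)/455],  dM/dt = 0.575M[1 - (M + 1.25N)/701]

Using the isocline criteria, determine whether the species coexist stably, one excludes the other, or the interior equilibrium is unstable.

species 2 excludes species 1

Compare the nullcline intercepts: K1/α12 = 455/0.751 = 606 < K2 = 701; K2/α21 = 701/1.25 = 561 > K1 = 455.
Since the inequalities point opposite ways, species 2 can invade but species 1 cannot.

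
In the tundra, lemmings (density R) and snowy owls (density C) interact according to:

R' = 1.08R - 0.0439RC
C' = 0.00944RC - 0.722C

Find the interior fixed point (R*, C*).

Set dC/dt = 0 with C > 0: 0.00944R - 0.722 = 0, so R* = 0.722/0.00944 = 76.5.
Set dR/dt = 0 with R > 0: 1.08 - 0.0439C = 0, so C* = 1.08/0.0439 = 24.6.

R* ≈ 76.5, C* ≈ 24.6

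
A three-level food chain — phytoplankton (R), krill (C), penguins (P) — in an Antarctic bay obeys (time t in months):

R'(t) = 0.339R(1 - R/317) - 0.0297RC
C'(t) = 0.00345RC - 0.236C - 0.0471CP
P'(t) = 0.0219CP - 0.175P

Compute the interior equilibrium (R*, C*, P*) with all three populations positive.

R* ≈ 95.1, C* ≈ 7.99, P* ≈ 1.95

From dP/dt = 0: 0.0219C* = 0.175, so C* = 7.99.
From dR/dt = 0: 0.339(1 - R*/317) = 0.0297·7.99, giving R* = 317·(1 - 0.7) = 95.1.
From dC/dt = 0: 0.00345·95.1 - 0.236 = 0.0471P*, so P* = 0.092/0.0471 = 1.95.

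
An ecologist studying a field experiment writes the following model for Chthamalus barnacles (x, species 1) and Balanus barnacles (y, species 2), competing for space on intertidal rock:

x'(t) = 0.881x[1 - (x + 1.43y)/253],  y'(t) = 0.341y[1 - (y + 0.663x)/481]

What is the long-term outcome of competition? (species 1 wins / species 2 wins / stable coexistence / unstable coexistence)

Compare the nullcline intercepts: K1/α12 = 253/1.43 = 177 < K2 = 481; K2/α21 = 481/0.663 = 725 > K1 = 253.
Since the inequalities point opposite ways, species 2 can invade but species 1 cannot.

species 2 excludes species 1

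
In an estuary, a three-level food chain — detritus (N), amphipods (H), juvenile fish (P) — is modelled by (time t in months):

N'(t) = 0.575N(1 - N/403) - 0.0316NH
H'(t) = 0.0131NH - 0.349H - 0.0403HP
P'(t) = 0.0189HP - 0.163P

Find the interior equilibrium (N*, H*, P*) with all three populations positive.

N* ≈ 212, H* ≈ 8.62, P* ≈ 60.3

From dP/dt = 0: 0.0189H* = 0.163, so H* = 8.62.
From dN/dt = 0: 0.575(1 - N*/403) = 0.0316·8.62, giving N* = 403·(1 - 0.474) = 212.
From dH/dt = 0: 0.0131·212 - 0.349 = 0.0403P*, so P* = 2.43/0.0403 = 60.3.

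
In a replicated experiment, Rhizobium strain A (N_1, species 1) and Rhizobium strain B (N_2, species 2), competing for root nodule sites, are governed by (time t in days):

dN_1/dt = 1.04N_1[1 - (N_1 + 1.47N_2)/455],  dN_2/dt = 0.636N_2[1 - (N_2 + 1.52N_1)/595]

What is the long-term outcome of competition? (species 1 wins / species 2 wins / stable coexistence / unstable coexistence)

Compare the nullcline intercepts: K1/α12 = 455/1.47 = 310 < K2 = 595; K2/α21 = 595/1.52 = 391 < K1 = 455.
Since both are reversed, neither can invade when rare; the interior point is a saddle.

unstable coexistence (outcome depends on initial conditions)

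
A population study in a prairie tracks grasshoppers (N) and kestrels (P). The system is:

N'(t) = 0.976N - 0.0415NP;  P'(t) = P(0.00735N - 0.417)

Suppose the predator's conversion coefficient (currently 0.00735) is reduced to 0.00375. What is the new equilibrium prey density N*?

N* ≈ 111

At the interior fixed point, setting dP/dt = 0 with P > 0 fixes N* = (predator death rate)/(NP coefficient) — independent of the other coefficients.
With the change, N* = 0.417/0.00375 = 111; it rises from 56.7.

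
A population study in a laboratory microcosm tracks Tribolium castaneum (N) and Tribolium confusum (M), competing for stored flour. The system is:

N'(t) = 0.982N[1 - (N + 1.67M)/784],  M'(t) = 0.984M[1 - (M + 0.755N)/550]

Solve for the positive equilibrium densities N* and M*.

N* ≈ 516, M* ≈ 161

Setting both brackets to zero gives the nullclines N + 1.67M = 784 and 0.755N + M = 550.
Substituting M = 550 - 0.755N into the first: N(1 - 1.67·0.755) = 784 - 1.67·550.
So N* = -134/-0.261 = 516, and then M* = 550 - 0.755·516 = 161.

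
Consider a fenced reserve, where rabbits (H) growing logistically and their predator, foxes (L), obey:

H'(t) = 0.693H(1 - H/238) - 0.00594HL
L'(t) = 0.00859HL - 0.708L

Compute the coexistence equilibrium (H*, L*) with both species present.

H* ≈ 82.4, L* ≈ 76.3

From dL/dt = 0 with L > 0: 0.00859H* = 0.708, so H* = 82.4.
Substitute into dH/dt = 0: 0.693(1 - 82.4/238) = 0.00594L*.
The bracket is 0.654, giving L* = 0.453/0.00594 = 76.3.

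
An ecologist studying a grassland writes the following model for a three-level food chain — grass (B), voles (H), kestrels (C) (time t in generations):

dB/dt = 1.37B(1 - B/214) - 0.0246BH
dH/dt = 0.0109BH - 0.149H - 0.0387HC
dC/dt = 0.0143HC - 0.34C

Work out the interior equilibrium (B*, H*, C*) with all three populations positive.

B* ≈ 123, H* ≈ 23.8, C* ≈ 30.7

From dC/dt = 0: 0.0143H* = 0.34, so H* = 23.8.
From dB/dt = 0: 1.37(1 - B*/214) = 0.0246·23.8, giving B* = 214·(1 - 0.427) = 123.
From dH/dt = 0: 0.0109·123 - 0.149 = 0.0387C*, so C* = 1.19/0.0387 = 30.7.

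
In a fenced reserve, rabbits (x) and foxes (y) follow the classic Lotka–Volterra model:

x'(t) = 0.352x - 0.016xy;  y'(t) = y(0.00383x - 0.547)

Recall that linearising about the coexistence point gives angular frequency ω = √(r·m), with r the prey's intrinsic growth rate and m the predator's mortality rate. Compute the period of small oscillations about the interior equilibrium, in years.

T ≈ 14.3 years

Here r = 0.352 and m = 0.547, so r·m = 0.193.
ω = √0.193 = 0.439 per year, hence T = 2π/ω ≈ 14.3 years.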